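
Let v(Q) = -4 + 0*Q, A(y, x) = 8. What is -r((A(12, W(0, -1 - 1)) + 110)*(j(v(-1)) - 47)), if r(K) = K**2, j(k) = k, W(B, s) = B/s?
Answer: -36216324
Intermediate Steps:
v(Q) = -4 (v(Q) = -4 + 0 = -4)
-r((A(12, W(0, -1 - 1)) + 110)*(j(v(-1)) - 47)) = -((8 + 110)*(-4 - 47))**2 = -(118*(-51))**2 = -1*(-6018)**2 = -1*36216324 = -36216324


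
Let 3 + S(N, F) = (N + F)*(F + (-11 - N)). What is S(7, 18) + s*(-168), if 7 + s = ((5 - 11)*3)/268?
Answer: 79347/67 ≈ 1184.3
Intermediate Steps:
S(N, F) = -3 + (F + N)*(-11 + F - N) (S(N, F) = -3 + (N + F)*(F + (-11 - N)) = -3 + (F + N)*(-11 + F - N))
s = -947/134 (s = -7 + ((5 - 11)*3)/268 = -7 - 6*3*(1/268) = -7 - 18*1/268 = -7 - 9/134 = -947/134 ≈ -7.0672)
S(7, 18) + s*(-168) = (-3 + 18² - 1*7² - 11*18 - 11*7) - 947/134*(-168) = (-3 + 324 - 1*49 - 198 - 77) + 79548/67 = (-3 + 324 - 49 - 198 - 77) + 79548/67 = -3 + 79548/67 = 79347/67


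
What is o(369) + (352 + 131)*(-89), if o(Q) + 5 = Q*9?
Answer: -39671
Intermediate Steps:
o(Q) = -5 + 9*Q (o(Q) = -5 + Q*9 = -5 + 9*Q)
o(369) + (352 + 131)*(-89) = (-5 + 9*369) + (352 + 131)*(-89) = (-5 + 3321) + 483*(-89) = 3316 - 42987 = -39671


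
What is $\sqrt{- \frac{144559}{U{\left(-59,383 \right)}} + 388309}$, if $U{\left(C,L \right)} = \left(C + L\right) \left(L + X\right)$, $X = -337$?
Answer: $\frac{\sqrt{266211787742}}{828} \approx 623.14$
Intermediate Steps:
$U{\left(C,L \right)} = \left(-337 + L\right) \left(C + L\right)$ ($U{\left(C,L \right)} = \left(C + L\right) \left(L - 337\right) = \left(C + L\right) \left(-337 + L\right) = \left(-337 + L\right) \left(C + L\right)$)
$\sqrt{- \frac{144559}{U{\left(-59,383 \right)}} + 388309} = \sqrt{- \frac{144559}{383^{2} - -19883 - 129071 - 22597} + 388309} = \sqrt{- \frac{144559}{146689 + 19883 - 129071 - 22597} + 388309} = \sqrt{- \frac{144559}{14904} + 388309} = \sqrt{\frac{5787212777}{14904}} = \frac{\sqrt{266211787742}}{828}$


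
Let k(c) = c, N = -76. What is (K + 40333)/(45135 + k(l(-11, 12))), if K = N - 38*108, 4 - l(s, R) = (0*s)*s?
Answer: 36153/45139 ≈ 0.80093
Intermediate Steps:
l(s, R) = 4 (l(s, R) = 4 - 0*s*s = 4 - 0*s = 4 - 1*0 = 4 + 0 = 4)
K = -4180 (K = -76 - 38*108 = -76 - 4104 = -4180)
(K + 40333)/(45135 + k(l(-11, 12))) = (-4180 + 40333)/(45135 + 4) = 36153/45139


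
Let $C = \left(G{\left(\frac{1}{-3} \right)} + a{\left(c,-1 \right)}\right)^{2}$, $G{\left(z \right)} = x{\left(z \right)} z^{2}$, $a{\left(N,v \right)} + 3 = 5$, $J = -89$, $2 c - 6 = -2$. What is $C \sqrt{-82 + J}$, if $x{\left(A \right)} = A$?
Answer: $\frac{2809 i \sqrt{19}}{243} \approx 50.387 i$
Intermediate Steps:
$c = 2$ ($c = 3 + \frac{1}{2} \left(-2\right) = 3 - 1 = 2$)
$a{\left(N,v \right)} = 2$ ($a{\left(N,v \right)} = -3 + 5 = 2$)
$G{\left(z \right)} = z^{3}$ ($G{\left(z \right)} = z z^{2} = z^{3}$)
$C = \frac{2809}{729}$ ($C = \left(\left(\frac{1}{-3}\right)^{3} + 2\right)^{2} = \left(\left(- \frac{1}{3}\right)^{3} + 2\right)^{2} = \left(- \frac{1}{27} + 2\right)^{2} = \left(\frac{53}{27}\right)^{2} = \frac{2809}{729} \approx 3.8532$)
$C \sqrt{-82 + J} = \frac{2809 \sqrt{-82 - 89}}{729} = \frac{2809 \sqrt{-171}}{729} = \frac{2809 \cdot 3 i \sqrt{19}}{729} = \frac{2809 i \sqrt{19}}{243}$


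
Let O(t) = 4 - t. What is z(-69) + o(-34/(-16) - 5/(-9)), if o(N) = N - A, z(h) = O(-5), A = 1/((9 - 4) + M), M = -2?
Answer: 817/72 ≈ 11.347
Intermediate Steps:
A = ⅓ (A = 1/((9 - 4) - 2) = 1/(5 - 2) = 1/3 = ⅓ ≈ 0.33333)
z(h) = 9 (z(h) = 4 - 1*(-5) = 4 + 5 = 9)
o(N) = -⅓ + N (o(N) = N - 1*⅓ = N - ⅓ = -⅓ + N)
z(-69) + o(-34/(-16) - 5/(-9)) = 9 + (-⅓ + (-34/(-16) - 5/(-9))) = 9 + (-⅓ + (-34*(-1/16) - 5*(-⅑))) = 9 + (-⅓ + (17/8 + 5/9)) = 9 + (-⅓ + 193/72) = 9 + 169/72 = 817/72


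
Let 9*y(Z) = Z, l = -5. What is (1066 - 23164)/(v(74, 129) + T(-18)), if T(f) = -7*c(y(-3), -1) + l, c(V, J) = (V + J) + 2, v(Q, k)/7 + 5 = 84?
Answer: -33147/815 ≈ -40.671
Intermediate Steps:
y(Z) = Z/9
v(Q, k) = 553 (v(Q, k) = -35 + 7*84 = -35 + 588 = 553)
c(V, J) = 2 + J + V (c(V, J) = (J + V) + 2 = 2 + J + V)
T(f) = -29/3 (T(f) = -7*(2 - 1 + (⅑)*(-3)) - 5 = -7*(2 - 1 - ⅓) - 5 = -7*⅔ - 5 = -14/3 - 5 = -29/3)
(1066 - 23164)/(v(74, 129) + T(-18)) = (1066 - 23164)/(553 - 29/3) = -22098/1630/3 = -22098*3/1630 = -33147/815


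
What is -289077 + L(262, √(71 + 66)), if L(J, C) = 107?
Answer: -288970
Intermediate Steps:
-289077 + L(262, √(71 + 66)) = -289077 + 107 = -288970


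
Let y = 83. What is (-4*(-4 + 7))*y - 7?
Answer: -1003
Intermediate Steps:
(-4*(-4 + 7))*y - 7 = -4*(-4 + 7)*83 - 7 = -4*3*83 - 7 = -12*83 - 7 = -996 - 7 = -1003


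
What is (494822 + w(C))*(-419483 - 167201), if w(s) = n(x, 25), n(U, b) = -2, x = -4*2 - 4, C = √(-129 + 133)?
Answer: -290302976880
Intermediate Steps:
C = 2 (C = √4 = 2)
x = -12 (x = -8 - 4 = -12)
w(s) = -2
(494822 + w(C))*(-419483 - 167201) = (494822 - 2)*(-419483 - 167201) = 494820*(-586684) = -290302976880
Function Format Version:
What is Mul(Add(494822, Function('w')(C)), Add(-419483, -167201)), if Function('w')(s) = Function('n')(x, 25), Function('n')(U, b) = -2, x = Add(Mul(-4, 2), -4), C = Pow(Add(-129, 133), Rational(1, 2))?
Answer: -290302976880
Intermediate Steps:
C = 2 (C = Pow(4, Rational(1, 2)) = 2)
x = -12 (x = Add(-8, -4) = -12)
Function('w')(s) = -2
Mul(Add(494822, Function('w')(C)), Add(-419483, -167201)) = Mul(Add(494822, -2), Add(-419483, -167201)) = Mul(494820, -586684) = -290302976880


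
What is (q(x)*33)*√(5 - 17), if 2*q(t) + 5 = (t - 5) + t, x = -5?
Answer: -660*I*√3 ≈ -1143.2*I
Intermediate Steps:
q(t) = -5 + t (q(t) = -5/2 + ((t - 5) + t)/2 = -5/2 + ((-5 + t) + t)/2 = -5/2 + (-5 + 2*t)/2 = -5/2 + (-5/2 + t) = -5 + t)
(q(x)*33)*√(5 - 17) = ((-5 - 5)*33)*√(5 - 17) = (-10*33)*√(-12) = -660*I*√3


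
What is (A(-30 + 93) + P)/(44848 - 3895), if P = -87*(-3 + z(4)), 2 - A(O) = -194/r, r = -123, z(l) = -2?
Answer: 53557/5037219 ≈ 0.010632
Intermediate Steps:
A(O) = 52/123 (A(O) = 2 - (-194)/(-123) = 2 - (-194)*(-1)/123 = 2 - 1*194/123 = 2 - 194/123 = 52/123)
P = 435 (P = -87*(-3 - 2) = -(-435) = -87*(-5) = 435)
(A(-30 + 93) + P)/(44848 - 3895) = (52/123 + 435)/(44848 - 3895) = (53557/123)/40953 = (53557/123)*(1/40953) = 53557/5037219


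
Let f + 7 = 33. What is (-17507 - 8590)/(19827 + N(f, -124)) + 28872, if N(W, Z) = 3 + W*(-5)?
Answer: 568752303/19700 ≈ 28871.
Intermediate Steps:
f = 26 (f = -7 + 33 = 26)
N(W, Z) = 3 - 5*W
(-17507 - 8590)/(19827 + N(f, -124)) + 28872 = (-17507 - 8590)/(19827 + (3 - 5*26)) + 28872 = -26097/(19827 + (3 - 130)) + 28872 = -26097/(19827 - 127) + 28872 = -26097/19700 + 28872 = 568752303/19700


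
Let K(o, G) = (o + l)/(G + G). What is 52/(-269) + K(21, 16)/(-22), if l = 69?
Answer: -30409/94688 ≈ -0.32115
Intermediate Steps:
K(o, G) = (69 + o)/(2*G) (K(o, G) = (o + 69)/(G + G) = (69 + o)/((2*G)) = (69 + o)*(1/(2*G)) = (69 + o)/(2*G))
52/(-269) + K(21, 16)/(-22) = 52/(-269) + ((½)*(69 + 21)/16)/(-22) = 52*(-1/269) + ((½)*(1/16)*90)*(-1/22) = -52/269 + (45/16)*(-1/22) = -52/269 - 45/352 = -30409/94688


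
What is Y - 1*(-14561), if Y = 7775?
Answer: 22336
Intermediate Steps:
Y - 1*(-14561) = 7775 - 1*(-14561) = 7775 + 14561 = 22336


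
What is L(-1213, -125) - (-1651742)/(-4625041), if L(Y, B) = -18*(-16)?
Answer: 1330360066/4625041 ≈ 287.64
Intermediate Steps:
L(Y, B) = 288
L(-1213, -125) - (-1651742)/(-4625041) = 288 - (-1651742)/(-4625041) = 288 - (-1651742)*(-1)/4625041 = 288 - 1*1651742/4625041 = 288 - 1651742/4625041 = 1330360066/4625041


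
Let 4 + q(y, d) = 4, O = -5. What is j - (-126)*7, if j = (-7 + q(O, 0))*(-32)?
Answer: 1106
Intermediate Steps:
q(y, d) = 0 (q(y, d) = -4 + 4 = 0)
j = 224 (j = (-7 + 0)*(-32) = -7*(-32) = 224)
j - (-126)*7 = 224 - (-126)*7 = 224 - 1*(-882) = 224 + 882 = 1106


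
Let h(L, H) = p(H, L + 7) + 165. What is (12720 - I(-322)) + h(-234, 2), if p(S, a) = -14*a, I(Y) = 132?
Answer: 15931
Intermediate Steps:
h(L, H) = 67 - 14*L (h(L, H) = -14*(L + 7) + 165 = -14*(7 + L) + 165 = (-98 - 14*L) + 165 = 67 - 14*L)
(12720 - I(-322)) + h(-234, 2) = (12720 - 1*132) + (67 - 14*(-234)) = (12720 - 132) + (67 + 3276) = 12588 + 3343 = 15931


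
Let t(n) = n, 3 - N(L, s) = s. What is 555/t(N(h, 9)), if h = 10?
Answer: -185/2 ≈ -92.500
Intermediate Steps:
N(L, s) = 3 - s
555/t(N(h, 9)) = 555/(3 - 1*9) = 555/(3 - 9) = 555/(-6) = 555*(-⅙) = -185/2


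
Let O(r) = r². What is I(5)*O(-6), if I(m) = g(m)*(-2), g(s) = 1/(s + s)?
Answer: -36/5 ≈ -7.2000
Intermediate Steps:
g(s) = 1/(2*s)
I(m) = -1/m (I(m) = (1/(2*m))*(-2) = -1/m)
I(5)*O(-6) = -1/5*(-6)² = -1*⅕*36 = -⅕*36 = -36/5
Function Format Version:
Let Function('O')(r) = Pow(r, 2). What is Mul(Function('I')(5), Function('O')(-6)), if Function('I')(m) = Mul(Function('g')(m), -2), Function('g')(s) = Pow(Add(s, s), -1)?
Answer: Rational(-36, 5) ≈ -7.2000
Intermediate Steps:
Function('g')(s) = Mul(Rational(1, 2), Pow(s, -1)) (Function('g')(s) = Pow(Mul(2, s), -1) = Mul(Rational(1, 2), Pow(s, -1)))
Function('I')(m) = Mul(-1, Pow(m, -1)) (Function('I')(m) = Mul(Mul(Rational(1, 2), Pow(m, -1)), -2) = Mul(-1, Pow(m, -1)))
Mul(Function('I')(5), Function('O')(-6)) = Mul(Mul(-1, Pow(5, -1)), Pow(-6, 2)) = Mul(Mul(-1, Rational(1, 5)), 36) = Mul(Rational(-1, 5), 36) = Rational(-36, 5)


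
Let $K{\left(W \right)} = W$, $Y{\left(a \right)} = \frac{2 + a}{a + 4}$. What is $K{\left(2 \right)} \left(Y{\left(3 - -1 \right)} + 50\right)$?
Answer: $\frac{203}{2} \approx 101.5$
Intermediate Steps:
$Y{\left(a \right)} = \frac{2 + a}{4 + a}$
$K{\left(2 \right)} \left(Y{\left(3 - -1 \right)} + 50\right) = 2 \left(\frac{2 + \left(3 - -1\right)}{4 + \left(3 - -1\right)} + 50\right) = 2 \left(\frac{2 + \left(3 + 1\right)}{4 + \left(3 + 1\right)} + 50\right) = 2 \left(\frac{2 + 4}{4 + 4} + 50\right) = 2 \left(\frac{1}{8} \cdot 6 + 50\right) = 2 \left(\frac{3}{4} + 50\right) = 2 \cdot \frac{203}{4} = \frac{203}{2}$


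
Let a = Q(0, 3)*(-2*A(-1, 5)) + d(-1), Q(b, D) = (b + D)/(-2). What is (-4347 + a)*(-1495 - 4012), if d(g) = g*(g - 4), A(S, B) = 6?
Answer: 23812268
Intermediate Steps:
d(g) = g*(-4 + g)
Q(b, D) = -D/2 - b/2 (Q(b, D) = (D + b)*(-½) = -D/2 - b/2)
a = 23 (a = (-½*3 - ½*0)*(-2*6) - (-4 - 1) = (-3/2 + 0)*(-12) - 1*(-5) = -3/2*(-12) + 5 = 18 + 5 = 23)
(-4347 + a)*(-1495 - 4012) = (-4347 + 23)*(-1495 - 4012) = -4324*(-5507) = 23812268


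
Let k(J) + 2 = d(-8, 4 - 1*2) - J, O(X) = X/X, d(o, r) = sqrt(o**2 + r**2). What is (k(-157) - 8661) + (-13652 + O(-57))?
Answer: -22157 + 2*sqrt(17) ≈ -22149.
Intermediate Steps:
O(X) = 1
k(J) = -2 - J + 2*sqrt(17) (k(J) = -2 + (sqrt((-8)**2 + (4 - 1*2)**2) - J) = -2 + (sqrt(64 + (4 - 2)**2) - J) = -2 + (sqrt(64 + 2**2) - J) = -2 + (sqrt(64 + 4) - J) = -2 + (sqrt(68) - J) = -2 + (2*sqrt(17) - J) = -2 + (-J + 2*sqrt(17)) = -2 - J + 2*sqrt(17))
(k(-157) - 8661) + (-13652 + O(-57)) = ((-2 - 1*(-157) + 2*sqrt(17)) - 8661) + (-13652 + 1) = ((-2 + 157 + 2*sqrt(17)) - 8661) - 13651 = ((155 + 2*sqrt(17)) - 8661) - 13651 = (-8506 + 2*sqrt(17)) - 13651 = -22157 + 2*sqrt(17)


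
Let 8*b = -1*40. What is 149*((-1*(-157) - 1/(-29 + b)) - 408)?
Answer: -1271417/34 ≈ -37395.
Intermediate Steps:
b = -5 (b = (-1*40)/8 = (1/8)*(-40) = -5)
149*((-1*(-157) - 1/(-29 + b)) - 408) = 149*((-1*(-157) - 1/(-29 - 5)) - 408) = 149*((157 - 1/(-34)) - 408) = 149*((157 - 1*(-1/34)) - 408) = 149*((157 + 1/34) - 408) = 149*(5339/34 - 408) = 149*(-8533/34) = -1271417/34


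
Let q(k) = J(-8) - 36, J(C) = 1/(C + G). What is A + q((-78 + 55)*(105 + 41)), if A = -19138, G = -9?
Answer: -325959/17 ≈ -19174.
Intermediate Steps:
J(C) = 1/(-9 + C) (J(C) = 1/(C - 9) = 1/(-9 + C))
q(k) = -613/17 (q(k) = 1/(-9 - 8) - 36 = 1/(-17) - 36 = -1/17 - 36 = -613/17)
A + q((-78 + 55)*(105 + 41)) = -19138 - 613/17 = -325959/17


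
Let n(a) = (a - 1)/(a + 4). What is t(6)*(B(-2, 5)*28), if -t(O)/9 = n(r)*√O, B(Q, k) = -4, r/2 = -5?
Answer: 1848*√6 ≈ 4526.7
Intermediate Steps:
r = -10 (r = 2*(-5) = -10)
n(a) = (-1 + a)/(4 + a)
t(O) = -33*√O/2 (t(O) = -9*(-1 - 10)/(4 - 10)*√O = -9*-11/(-6)*√O = -9*(-⅙*(-11))*√O = -33*√O/2)
t(6)*(B(-2, 5)*28) = (-33*√6/2)*(-4*28) = -33*√6/2*(-112) = 1848*√6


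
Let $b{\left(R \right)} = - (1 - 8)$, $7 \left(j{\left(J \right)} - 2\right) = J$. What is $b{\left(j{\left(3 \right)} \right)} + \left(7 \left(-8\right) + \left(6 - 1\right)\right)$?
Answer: $-44$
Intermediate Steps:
$j{\left(J \right)} = 2 + \frac{J}{7}$
$b{\left(R \right)} = 7$ ($b{\left(R \right)} = \left(-1\right) \left(-7\right) = 7$)
$b{\left(j{\left(3 \right)} \right)} + \left(7 \left(-8\right) + \left(6 - 1\right)\right) = 7 + \left(7 \left(-8\right) + \left(6 - 1\right)\right) = 7 + \left(-56 + \left(6 - 1\right)\right) = 7 + \left(-56 + 5\right) = 7 - 51 = -44$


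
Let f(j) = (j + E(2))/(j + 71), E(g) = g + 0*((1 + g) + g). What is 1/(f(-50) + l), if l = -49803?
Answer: -7/348637 ≈ -2.0078e-5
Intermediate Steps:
E(g) = g (E(g) = g + 0*(1 + 2*g) = g + 0 = g)
f(j) = (2 + j)/(71 + j) (f(j) = (j + 2)/(j + 71) = (2 + j)/(71 + j))
1/(f(-50) + l) = 1/((2 - 50)/(71 - 50) - 49803) = 1/(-48/21 - 49803) = 1/((1/21)*(-48) - 49803) = 1/(-16/7 - 49803) = 1/(-348637/7) = -7/348637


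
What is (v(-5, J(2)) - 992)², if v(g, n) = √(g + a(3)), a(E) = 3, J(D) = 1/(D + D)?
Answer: (992 - I*√2)² ≈ 9.8406e+5 - 2806.0*I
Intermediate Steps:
J(D) = 1/(2*D)
v(g, n) = √(3 + g) (v(g, n) = √(g + 3) = √(3 + g))
(v(-5, J(2)) - 992)² = (√(3 - 5) - 992)² = (√(-2) - 992)² = (I*√2 - 992)² = (-992 + I*√2)²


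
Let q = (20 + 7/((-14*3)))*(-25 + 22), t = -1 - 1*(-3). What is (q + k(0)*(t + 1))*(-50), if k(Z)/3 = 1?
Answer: 2525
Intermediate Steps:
k(Z) = 3 (k(Z) = 3*1 = 3)
t = 2 (t = -1 + 3 = 2)
q = -119/2 (q = (20 + 7/(-42))*(-3) = (20 + 7*(-1/42))*(-3) = (20 - ⅙)*(-3) = (119/6)*(-3) = -119/2 ≈ -59.500)
(q + k(0)*(t + 1))*(-50) = (-119/2 + 3*(2 + 1))*(-50) = (-119/2 + 3*3)*(-50) = (-119/2 + 9)*(-50) = -101/2*(-50) = 2525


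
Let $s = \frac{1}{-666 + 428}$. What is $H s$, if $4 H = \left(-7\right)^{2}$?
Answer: $- \frac{7}{136} \approx -0.051471$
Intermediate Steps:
$s = - \frac{1}{238}$ ($s = \frac{1}{-238} = - \frac{1}{238} \approx -0.0042017$)
$H = \frac{49}{4}$ ($H = \frac{\left(-7\right)^{2}}{4} = \frac{1}{4} \cdot 49 = \frac{49}{4} \approx 12.25$)
$H s = \frac{49}{4} \left(- \frac{1}{238}\right) = - \frac{7}{136}$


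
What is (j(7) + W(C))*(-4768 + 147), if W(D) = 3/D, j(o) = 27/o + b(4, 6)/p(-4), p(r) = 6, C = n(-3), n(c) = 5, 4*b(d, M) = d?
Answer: -4486991/210 ≈ -21367.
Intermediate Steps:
b(d, M) = d/4
C = 5
j(o) = ⅙ + 27/o (j(o) = 27/o + ((¼)*4)/6 = 27/o + 1*(⅙) = 27/o + ⅙ = ⅙ + 27/o)
(j(7) + W(C))*(-4768 + 147) = ((⅙)*(162 + 7)/7 + 3/5)*(-4768 + 147) = ((⅙)*(⅐)*169 + 3*(⅕))*(-4621) = (169/42 + ⅗)*(-4621) = (971/210)*(-4621) = -4486991/210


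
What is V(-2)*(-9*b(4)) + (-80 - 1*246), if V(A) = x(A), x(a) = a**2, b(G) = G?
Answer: -470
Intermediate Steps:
V(A) = A**2
V(-2)*(-9*b(4)) + (-80 - 1*246) = (-2)**2*(-9*4) + (-80 - 1*246) = 4*(-36) + (-80 - 246) = -144 - 326 = -470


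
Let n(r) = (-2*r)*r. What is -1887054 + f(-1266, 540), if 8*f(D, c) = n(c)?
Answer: -1959954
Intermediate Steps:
n(r) = -2*r**2
f(D, c) = -c**2/4 (f(D, c) = (-2*c**2)/8 = -c**2/4)
-1887054 + f(-1266, 540) = -1887054 - 1/4*540**2 = -1887054 - 1/4*291600 = -1887054 - 72900 = -1959954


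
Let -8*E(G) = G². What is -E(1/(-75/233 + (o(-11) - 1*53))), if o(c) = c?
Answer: 54289/1796881352 ≈ 3.0213e-5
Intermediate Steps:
E(G) = -G²/8
-E(1/(-75/233 + (o(-11) - 1*53))) = -(-1)*(1/(-75/233 + (-11 - 1*53)))²/8 = -(-1)*(1/(-75*1/233 + (-11 - 53)))²/8 = -(-1)*(1/(-75/233 - 64))²/8 = -(-1)*(1/(-14987/233))²/8 = -(-1)*(-233/14987)²/8 = -(-1)*54289/(8*224610169) = -1*(-54289/1796881352) = 54289/1796881352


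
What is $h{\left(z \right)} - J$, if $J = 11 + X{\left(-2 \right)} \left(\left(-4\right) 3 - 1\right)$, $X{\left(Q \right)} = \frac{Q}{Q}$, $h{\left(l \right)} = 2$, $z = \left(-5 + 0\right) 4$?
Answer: $4$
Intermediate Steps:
$z = -20$ ($z = \left(-5\right) 4 = -20$)
$X{\left(Q \right)} = 1$
$J = -2$ ($J = 11 + 1 \left(\left(-4\right) 3 - 1\right) = 11 + 1 \left(-12 - 1\right) = 11 + 1 \left(-13\right) = 11 - 13 = -2$)
$h{\left(z \right)} - J = 2 - -2 = 2 + 2 = 4$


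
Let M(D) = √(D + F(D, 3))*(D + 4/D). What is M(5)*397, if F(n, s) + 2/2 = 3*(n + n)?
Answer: 11513*√34/5 ≈ 13426.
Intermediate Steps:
F(n, s) = -1 + 6*n (F(n, s) = -1 + 3*(n + n) = -1 + 3*(2*n) = -1 + 6*n)
M(D) = √(-1 + 7*D)*(D + 4/D) (M(D) = √(D + (-1 + 6*D))*(D + 4/D) = √(-1 + 7*D)*(D + 4/D))
M(5)*397 = (√(-1 + 7*5)*(4 + 5²)/5)*397 = (√(-1 + 35)*(4 + 25)/5)*397 = ((⅕)*√34*29)*397 = (29*√34/5)*397 = 11513*√34/5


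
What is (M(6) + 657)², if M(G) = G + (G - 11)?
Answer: 432964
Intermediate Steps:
M(G) = -11 + 2*G (M(G) = G + (-11 + G) = -11 + 2*G)
(M(6) + 657)² = ((-11 + 2*6) + 657)² = ((-11 + 12) + 657)² = (1 + 657)² = 658² = 432964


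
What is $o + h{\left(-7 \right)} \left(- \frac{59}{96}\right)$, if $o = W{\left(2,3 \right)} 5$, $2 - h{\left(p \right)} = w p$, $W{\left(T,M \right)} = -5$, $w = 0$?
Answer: $- \frac{1259}{48} \approx -26.229$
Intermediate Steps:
$h{\left(p \right)} = 2$ ($h{\left(p \right)} = 2 - 0 p = 2 - 0 = 2 + 0 = 2$)
$o = -25$ ($o = \left(-5\right) 5 = -25$)
$o + h{\left(-7 \right)} \left(- \frac{59}{96}\right) = -25 + 2 \left(- \frac{59}{96}\right) = -25 - \frac{59}{48} = - \frac{1259}{48}$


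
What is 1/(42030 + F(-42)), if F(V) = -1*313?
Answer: 1/41717 ≈ 2.3971e-5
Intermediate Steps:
F(V) = -313
1/(42030 + F(-42)) = 1/(42030 - 313) = 1/41717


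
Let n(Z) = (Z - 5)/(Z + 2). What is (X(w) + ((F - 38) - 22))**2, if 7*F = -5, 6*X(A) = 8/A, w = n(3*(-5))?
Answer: 39488656/11025 ≈ 3581.7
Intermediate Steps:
n(Z) = (-5 + Z)/(2 + Z)
w = 20/13 (w = (-5 + 3*(-5))/(2 + 3*(-5)) = (-5 - 15)/(2 - 15) = -20/(-13) = -1/13*(-20) = 20/13 ≈ 1.5385)
X(A) = 4/(3*A) (X(A) = (8/A)/6 = 4/(3*A))
F = -5/7 (F = (1/7)*(-5) = -5/7 ≈ -0.71429)
(X(w) + ((F - 38) - 22))**2 = (4/(3*(20/13)) + ((-5/7 - 38) - 22))**2 = ((4/3)*(13/20) + (-271/7 - 22))**2 = (13/15 - 425/7)**2 = (-6284/105)**2 = 39488656/11025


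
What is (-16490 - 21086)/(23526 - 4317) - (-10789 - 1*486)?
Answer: 216543899/19209 ≈ 11273.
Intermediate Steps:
(-16490 - 21086)/(23526 - 4317) - (-10789 - 1*486) = -37576/19209 - (-10789 - 486) = -37576*1/19209 - 1*(-11275) = -37576/19209 + 11275 = 216543899/19209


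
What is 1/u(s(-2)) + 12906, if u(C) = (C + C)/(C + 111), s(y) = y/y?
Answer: 12962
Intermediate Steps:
s(y) = 1
u(C) = 2*C/(111 + C) (u(C) = (2*C)/(111 + C) = 2*C/(111 + C))
1/u(s(-2)) + 12906 = 1/(2*1/(111 + 1)) + 12906 = 1/(2*1/112) + 12906 = 1/(2*1*(1/112)) + 12906 = 1/(1/56) + 12906 = 56 + 12906 = 12962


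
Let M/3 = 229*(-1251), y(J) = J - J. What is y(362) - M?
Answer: 859437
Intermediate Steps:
y(J) = 0
M = -859437 (M = 3*(229*(-1251)) = 3*(-286479) = -859437)
y(362) - M = 0 - 1*(-859437) = 0 + 859437 = 859437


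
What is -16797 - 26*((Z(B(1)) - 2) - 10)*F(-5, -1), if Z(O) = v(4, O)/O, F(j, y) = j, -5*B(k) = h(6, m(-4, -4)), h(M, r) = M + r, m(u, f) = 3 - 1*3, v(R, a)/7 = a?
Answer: -17447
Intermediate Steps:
v(R, a) = 7*a
m(u, f) = 0 (m(u, f) = 3 - 3 = 0)
B(k) = -6/5 (B(k) = -(6 + 0)/5 = -⅕*6 = -6/5)
Z(O) = 7 (Z(O) = (7*O)/O = 7)
-16797 - 26*((Z(B(1)) - 2) - 10)*F(-5, -1) = -16797 - 26*((7 - 2) - 10)*(-5) = -16797 - 26*(5 - 10)*(-5) = -16797 - 26*(-5)*(-5) = -16797 - (-130)*(-5) = -16797 - 1*650 = -16797 - 650 = -17447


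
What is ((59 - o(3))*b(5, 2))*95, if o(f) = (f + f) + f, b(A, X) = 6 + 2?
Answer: 38000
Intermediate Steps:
b(A, X) = 8
o(f) = 3*f (o(f) = 2*f + f = 3*f)
((59 - o(3))*b(5, 2))*95 = ((59 - 3*3)*8)*95 = ((59 - 1*9)*8)*95 = ((59 - 9)*8)*95 = (50*8)*95 = 400*95 = 38000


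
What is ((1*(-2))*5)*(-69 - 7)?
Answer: 760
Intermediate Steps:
((1*(-2))*5)*(-69 - 7) = -2*5*(-76) = -10*(-76) = 760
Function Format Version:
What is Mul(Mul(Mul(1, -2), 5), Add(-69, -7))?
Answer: 760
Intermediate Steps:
Mul(Mul(Mul(1, -2), 5), Add(-69, -7)) = Mul(Mul(-2, 5), -76) = Mul(-10, -76) = 760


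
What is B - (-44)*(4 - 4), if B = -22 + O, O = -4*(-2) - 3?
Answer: -17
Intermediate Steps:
O = 5 (O = 8 - 3 = 5)
B = -17 (B = -22 + 5 = -17)
B - (-44)*(4 - 4) = -17 - (-44)*(4 - 4) = -17 - (-44)*0 = -17 - 11*0 = -17 + 0 = -17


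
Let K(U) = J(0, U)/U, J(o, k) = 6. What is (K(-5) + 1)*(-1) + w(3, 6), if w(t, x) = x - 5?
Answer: 6/5 ≈ 1.2000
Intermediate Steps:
w(t, x) = -5 + x
K(U) = 6/U
(K(-5) + 1)*(-1) + w(3, 6) = (6/(-5) + 1)*(-1) + (-5 + 6) = (6*(-1/5) + 1)*(-1) + 1 = (-6/5 + 1)*(-1) + 1 = -1/5*(-1) + 1 = 1/5 + 1 = 6/5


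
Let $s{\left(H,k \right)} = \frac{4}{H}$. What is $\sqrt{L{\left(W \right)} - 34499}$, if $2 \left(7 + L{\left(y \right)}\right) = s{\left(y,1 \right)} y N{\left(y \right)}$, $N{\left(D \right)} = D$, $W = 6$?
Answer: $i \sqrt{34494} \approx 185.73 i$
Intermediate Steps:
$L{\left(y \right)} = -7 + 2 y$ ($L{\left(y \right)} = -7 + \frac{\frac{4}{y} y y}{2} = -7 + \frac{4 y}{2} = -7 + 2 y$)
$\sqrt{L{\left(W \right)} - 34499} = \sqrt{\left(-7 + 2 \cdot 6\right) - 34499} = \sqrt{\left(-7 + 12\right) - 34499} = \sqrt{5 - 34499} = \sqrt{-34494} = i \sqrt{34494}$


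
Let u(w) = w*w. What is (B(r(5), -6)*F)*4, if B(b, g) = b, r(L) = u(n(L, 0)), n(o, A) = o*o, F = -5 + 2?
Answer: -7500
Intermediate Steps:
F = -3
n(o, A) = o**2
u(w) = w**2
r(L) = L**4 (r(L) = (L**2)**2 = L**4)
(B(r(5), -6)*F)*4 = (5**4*(-3))*4 = (625*(-3))*4 = -1875*4 = -7500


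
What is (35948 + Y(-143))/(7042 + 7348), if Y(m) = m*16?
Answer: 3366/1439 ≈ 2.3391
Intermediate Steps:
Y(m) = 16*m
(35948 + Y(-143))/(7042 + 7348) = (35948 + 16*(-143))/(7042 + 7348) = (35948 - 2288)/14390 = 33660*(1/14390) = 3366/1439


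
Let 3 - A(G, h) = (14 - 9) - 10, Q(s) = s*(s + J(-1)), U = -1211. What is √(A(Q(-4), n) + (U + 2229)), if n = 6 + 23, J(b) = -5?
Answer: 3*√114 ≈ 32.031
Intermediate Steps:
n = 29
Q(s) = s*(-5 + s) (Q(s) = s*(s - 5) = s*(-5 + s))
A(G, h) = 8 (A(G, h) = 3 - ((14 - 9) - 10) = 3 - (5 - 10) = 3 - 1*(-5) = 3 + 5 = 8)
√(A(Q(-4), n) + (U + 2229)) = √(8 + (-1211 + 2229)) = √(8 + 1018) = √1026 = 3*√114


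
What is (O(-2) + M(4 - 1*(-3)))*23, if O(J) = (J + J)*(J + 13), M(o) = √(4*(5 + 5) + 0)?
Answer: -1012 + 46*√10 ≈ -866.54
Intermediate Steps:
M(o) = 2*√10 (M(o) = √(4*10 + 0) = √(40 + 0) = √40 = 2*√10)
O(J) = 2*J*(13 + J) (O(J) = (2*J)*(13 + J) = 2*J*(13 + J))
(O(-2) + M(4 - 1*(-3)))*23 = (2*(-2)*(13 - 2) + 2*√10)*23 = (2*(-2)*11 + 2*√10)*23 = (-44 + 2*√10)*23 = -1012 + 46*√10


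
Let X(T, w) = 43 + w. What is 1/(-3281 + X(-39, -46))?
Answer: -1/3284 ≈ -0.00030451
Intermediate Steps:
1/(-3281 + X(-39, -46)) = 1/(-3281 + (43 - 46)) = 1/(-3281 - 3) = 1/(-3284) = -1/3284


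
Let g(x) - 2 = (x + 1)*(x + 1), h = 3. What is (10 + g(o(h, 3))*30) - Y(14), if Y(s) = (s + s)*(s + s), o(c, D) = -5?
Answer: -234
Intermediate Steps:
g(x) = 2 + (1 + x)**2 (g(x) = 2 + (x + 1)*(x + 1) = 2 + (1 + x)*(1 + x) = 2 + (1 + x)**2)
Y(s) = 4*s**2 (Y(s) = (2*s)*(2*s) = 4*s**2)
(10 + g(o(h, 3))*30) - Y(14) = (10 + (2 + (1 - 5)**2)*30) - 4*14**2 = (10 + (2 + (-4)**2)*30) - 4*196 = (10 + (2 + 16)*30) - 1*784 = (10 + 18*30) - 784 = (10 + 540) - 784 = 550 - 784 = -234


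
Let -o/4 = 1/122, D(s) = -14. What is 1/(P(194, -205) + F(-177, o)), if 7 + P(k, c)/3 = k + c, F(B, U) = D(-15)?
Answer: -1/68 ≈ -0.014706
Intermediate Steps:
o = -2/61 (o = -4/122 = -4*1/122 = -2/61 ≈ -0.032787)
F(B, U) = -14
P(k, c) = -21 + 3*c + 3*k (P(k, c) = -21 + 3*(k + c) = -21 + 3*(c + k) = -21 + (3*c + 3*k) = -21 + 3*c + 3*k)
1/(P(194, -205) + F(-177, o)) = 1/((-21 + 3*(-205) + 3*194) - 14) = 1/((-21 - 615 + 582) - 14) = 1/(-54 - 14) = 1/(-68) = -1/68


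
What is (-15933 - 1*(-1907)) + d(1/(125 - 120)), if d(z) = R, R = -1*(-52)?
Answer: -13974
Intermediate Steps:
R = 52
d(z) = 52
(-15933 - 1*(-1907)) + d(1/(125 - 120)) = (-15933 - 1*(-1907)) + 52 = (-15933 + 1907) + 52 = -14026 + 52 = -13974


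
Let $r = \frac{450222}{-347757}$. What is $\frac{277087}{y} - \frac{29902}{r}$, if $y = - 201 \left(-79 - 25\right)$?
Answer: $\frac{36249618049195}{1568573448} \approx 23110.0$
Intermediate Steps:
$r = - \frac{150074}{115919}$ ($r = 450222 \left(- \frac{1}{347757}\right) = - \frac{150074}{115919} \approx -1.2946$)
$y = 20904$ ($y = \left(-201\right) \left(-104\right) = 20904$)
$\frac{277087}{y} - \frac{29902}{r} = \frac{277087}{20904} - \frac{29902}{- \frac{150074}{115919}} = 277087 \cdot \frac{1}{20904} - - \frac{1733104969}{75037} = \frac{277087}{20904} + \frac{1733104969}{75037} = \frac{36249618049195}{1568573448}$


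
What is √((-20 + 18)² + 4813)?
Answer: √4817 ≈ 69.405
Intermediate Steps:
√((-20 + 18)² + 4813) = √((-2)² + 4813) = √(4 + 4813) = √4817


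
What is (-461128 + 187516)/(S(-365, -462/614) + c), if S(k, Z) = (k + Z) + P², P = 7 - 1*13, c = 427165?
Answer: -83998884/131038421 ≈ -0.64102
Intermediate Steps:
P = -6 (P = 7 - 13 = -6)
S(k, Z) = 36 + Z + k (S(k, Z) = (k + Z) + (-6)² = (Z + k) + 36 = 36 + Z + k)
(-461128 + 187516)/(S(-365, -462/614) + c) = (-461128 + 187516)/((36 - 462/614 - 365) + 427165) = -273612/((36 - 462*1/614 - 365) + 427165) = -273612/((36 - 231/307 - 365) + 427165) = -273612/(-101234/307 + 427165) = -273612/131038421/307 = -273612*307/131038421 = -83998884/131038421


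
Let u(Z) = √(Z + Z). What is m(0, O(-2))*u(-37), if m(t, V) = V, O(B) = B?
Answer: -2*I*√74 ≈ -17.205*I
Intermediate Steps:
u(Z) = √2*√Z (u(Z) = √(2*Z) = √2*√Z)
m(0, O(-2))*u(-37) = -2*√2*√(-37) = -2*√2*I*√37 = -2*I*√74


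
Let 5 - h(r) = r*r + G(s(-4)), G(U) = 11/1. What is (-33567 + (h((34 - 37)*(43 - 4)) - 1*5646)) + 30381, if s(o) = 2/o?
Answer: -22527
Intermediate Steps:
G(U) = 11 (G(U) = 11*1 = 11)
h(r) = -6 - r**2 (h(r) = 5 - (r*r + 11) = 5 - (r**2 + 11) = 5 - (11 + r**2) = 5 + (-11 - r**2) = -6 - r**2)
(-33567 + (h((34 - 37)*(43 - 4)) - 1*5646)) + 30381 = (-33567 + ((-6 - ((34 - 37)*(43 - 4))**2) - 1*5646)) + 30381 = (-33567 + ((-6 - (-3*39)**2) - 5646)) + 30381 = (-33567 + ((-6 - 1*(-117)**2) - 5646)) + 30381 = (-33567 + ((-6 - 1*13689) - 5646)) + 30381 = (-33567 + ((-6 - 13689) - 5646)) + 30381 = (-33567 + (-13695 - 5646)) + 30381 = (-33567 - 19341) + 30381 = -52908 + 30381 = -22527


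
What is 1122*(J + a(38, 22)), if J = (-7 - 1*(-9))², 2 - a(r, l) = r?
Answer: -35904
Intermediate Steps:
a(r, l) = 2 - r
J = 4 (J = (-7 + 9)² = 2² = 4)
1122*(J + a(38, 22)) = 1122*(4 + (2 - 1*38)) = 1122*(4 + (2 - 38)) = 1122*(4 - 36) = 1122*(-32) = -35904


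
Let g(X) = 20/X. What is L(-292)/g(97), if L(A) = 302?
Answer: 14647/10 ≈ 1464.7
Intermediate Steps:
L(-292)/g(97) = 302/((20/97)) = 302/((20*(1/97))) = 302/(20/97) = 302*(97/20) = 14647/10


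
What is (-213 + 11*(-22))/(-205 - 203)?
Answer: 455/408 ≈ 1.1152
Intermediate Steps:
(-213 + 11*(-22))/(-205 - 203) = (-213 - 242)/(-408) = -455*(-1/408) = 455/408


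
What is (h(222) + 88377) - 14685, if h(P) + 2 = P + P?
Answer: 74134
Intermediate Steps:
h(P) = -2 + 2*P (h(P) = -2 + (P + P) = -2 + 2*P)
(h(222) + 88377) - 14685 = ((-2 + 2*222) + 88377) - 14685 = ((-2 + 444) + 88377) - 14685 = (442 + 88377) - 14685 = 88819 - 14685 = 74134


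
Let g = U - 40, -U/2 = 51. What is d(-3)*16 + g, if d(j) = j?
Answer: -190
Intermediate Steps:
U = -102 (U = -2*51 = -102)
g = -142 (g = -102 - 40 = -142)
d(-3)*16 + g = -3*16 - 142 = -48 - 142 = -190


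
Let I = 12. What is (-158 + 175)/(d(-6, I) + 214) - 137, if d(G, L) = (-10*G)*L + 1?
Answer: -7534/55 ≈ -136.98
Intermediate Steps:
d(G, L) = 1 - 10*G*L (d(G, L) = -10*G*L + 1 = 1 - 10*G*L)
(-158 + 175)/(d(-6, I) + 214) - 137 = (-158 + 175)/((1 - 10*(-6)*12) + 214) - 137 = 17/((1 + 720) + 214) - 137 = 17/(721 + 214) - 137 = 17/935 - 137 = 17*(1/935) - 137 = 1/55 - 137 = -7534/55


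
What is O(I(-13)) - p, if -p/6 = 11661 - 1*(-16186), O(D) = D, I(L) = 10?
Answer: 167092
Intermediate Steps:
p = -167082 (p = -6*(11661 - 1*(-16186)) = -6*(11661 + 16186) = -6*27847 = -167082)
O(I(-13)) - p = 10 - 1*(-167082) = 10 + 167082 = 167092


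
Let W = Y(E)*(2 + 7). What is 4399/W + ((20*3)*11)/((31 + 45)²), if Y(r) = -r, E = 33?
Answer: -6303151/428868 ≈ -14.697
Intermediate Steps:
W = -297 (W = (-1*33)*(2 + 7) = -33*9 = -297)
4399/W + ((20*3)*11)/((31 + 45)²) = 4399/(-297) + ((20*3)*11)/((31 + 45)²) = 4399*(-1/297) + (60*11)/(76²) = -4399/297 + 660/5776 = -4399/297 + 660*(1/5776) = -4399/297 + 165/1444 = -6303151/428868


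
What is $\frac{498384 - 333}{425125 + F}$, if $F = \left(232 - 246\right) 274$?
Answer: $\frac{498051}{421289} \approx 1.1822$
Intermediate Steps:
$F = -3836$ ($F = \left(-14\right) 274 = -3836$)
$\frac{498384 - 333}{425125 + F} = \frac{498384 - 333}{425125 - 3836} = \frac{498051}{421289}$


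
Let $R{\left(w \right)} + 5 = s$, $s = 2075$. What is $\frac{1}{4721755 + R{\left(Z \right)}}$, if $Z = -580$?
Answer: $\frac{1}{4723825} \approx 2.1169 \cdot 10^{-7}$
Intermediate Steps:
$R{\left(w \right)} = 2070$ ($R{\left(w \right)} = -5 + 2075 = 2070$)
$\frac{1}{4721755 + R{\left(Z \right)}} = \frac{1}{4721755 + 2070} = \frac{1}{4723825}$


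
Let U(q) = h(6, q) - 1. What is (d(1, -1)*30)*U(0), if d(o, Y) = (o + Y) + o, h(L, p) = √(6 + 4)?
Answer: -30 + 30*√10 ≈ 64.868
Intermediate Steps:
h(L, p) = √10
d(o, Y) = Y + 2*o (d(o, Y) = (Y + o) + o = Y + 2*o)
U(q) = -1 + √10 (U(q) = √10 - 1 = -1 + √10)
(d(1, -1)*30)*U(0) = ((-1 + 2*1)*30)*(-1 + √10) = ((-1 + 2)*30)*(-1 + √10) = (1*30)*(-1 + √10) = 30*(-1 + √10) = -30 + 30*√10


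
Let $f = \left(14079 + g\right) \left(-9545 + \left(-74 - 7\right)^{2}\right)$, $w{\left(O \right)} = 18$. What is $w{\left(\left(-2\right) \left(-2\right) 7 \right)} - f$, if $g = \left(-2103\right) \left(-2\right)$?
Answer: $54562458$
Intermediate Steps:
$g = 4206$
$f = -54562440$ ($f = \left(14079 + 4206\right) \left(-9545 + \left(-74 - 7\right)^{2}\right) = 18285 \left(-9545 + \left(-81\right)^{2}\right) = 18285 \left(-9545 + 6561\right) = 18285 \left(-2984\right) = -54562440$)
$w{\left(\left(-2\right) \left(-2\right) 7 \right)} - f = 18 - -54562440 = 18 + 54562440 = 54562458$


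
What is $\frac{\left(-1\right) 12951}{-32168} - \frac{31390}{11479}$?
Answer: $- \frac{861088991}{369256472} \approx -2.332$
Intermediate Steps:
$\frac{\left(-1\right) 12951}{-32168} - \frac{31390}{11479} = \left(-12951\right) \left(- \frac{1}{32168}\right) - \frac{31390}{11479} = \frac{12951}{32168} - \frac{31390}{11479} = - \frac{861088991}{369256472}$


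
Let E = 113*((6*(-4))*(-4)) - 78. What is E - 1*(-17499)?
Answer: 28269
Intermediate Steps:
E = 10770 (E = 113*(-24*(-4)) - 78 = 113*96 - 78 = 10848 - 78 = 10770)
E - 1*(-17499) = 10770 - 1*(-17499) = 10770 + 17499 = 28269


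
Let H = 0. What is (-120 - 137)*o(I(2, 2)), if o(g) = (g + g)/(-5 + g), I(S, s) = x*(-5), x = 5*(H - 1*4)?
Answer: -10280/19 ≈ -541.05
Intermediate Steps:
x = -20 (x = 5*(0 - 1*4) = 5*(0 - 4) = 5*(-4) = -20)
I(S, s) = 100 (I(S, s) = -20*(-5) = 100)
o(g) = 2*g/(-5 + g) (o(g) = (2*g)/(-5 + g) = 2*g/(-5 + g))
(-120 - 137)*o(I(2, 2)) = (-120 - 137)*(2*100/(-5 + 100)) = -514*100/95 = -257*40/19 = -10280/19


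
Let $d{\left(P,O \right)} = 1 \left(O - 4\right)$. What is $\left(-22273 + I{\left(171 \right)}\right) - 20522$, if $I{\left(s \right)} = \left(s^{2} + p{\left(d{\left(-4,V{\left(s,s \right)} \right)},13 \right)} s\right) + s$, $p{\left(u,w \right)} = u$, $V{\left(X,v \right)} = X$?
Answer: $15174$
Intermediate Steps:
$d{\left(P,O \right)} = -4 + O$ ($d{\left(P,O \right)} = 1 \left(-4 + O\right) = -4 + O$)
$I{\left(s \right)} = s + s^{2} + s \left(-4 + s\right)$ ($I{\left(s \right)} = \left(s^{2} + \left(-4 + s\right) s\right) + s = \left(s^{2} + s \left(-4 + s\right)\right) + s = s + s^{2} + s \left(-4 + s\right)$)
$\left(-22273 + I{\left(171 \right)}\right) - 20522 = \left(-22273 + 171 \left(-3 + 2 \cdot 171\right)\right) - 20522 = \left(-22273 + 171 \left(-3 + 342\right)\right) - 20522 = \left(-22273 + 171 \cdot 339\right) - 20522 = \left(-22273 + 57969\right) - 20522 = 35696 - 20522 = 15174$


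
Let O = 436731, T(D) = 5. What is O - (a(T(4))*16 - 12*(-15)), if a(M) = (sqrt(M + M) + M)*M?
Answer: 436151 - 80*sqrt(10) ≈ 4.3590e+5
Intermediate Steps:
a(M) = M*(M + sqrt(2)*sqrt(M)) (a(M) = (sqrt(2*M) + M)*M = (sqrt(2)*sqrt(M) + M)*M = (M + sqrt(2)*sqrt(M))*M = M*(M + sqrt(2)*sqrt(M)))
O - (a(T(4))*16 - 12*(-15)) = 436731 - ((5**2 + sqrt(2)*5**(3/2))*16 - 12*(-15)) = 436731 - ((25 + sqrt(2)*(5*sqrt(5)))*16 + 180) = 436731 - ((25 + 5*sqrt(10))*16 + 180) = 436731 - ((400 + 80*sqrt(10)) + 180) = 436731 - (580 + 80*sqrt(10)) = 436731 + (-580 - 80*sqrt(10)) = 436151 - 80*sqrt(10)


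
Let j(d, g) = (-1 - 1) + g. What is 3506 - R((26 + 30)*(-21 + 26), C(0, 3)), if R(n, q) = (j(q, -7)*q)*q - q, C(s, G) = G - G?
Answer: 3506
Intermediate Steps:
j(d, g) = -2 + g
C(s, G) = 0
R(n, q) = -q - 9*q² (R(n, q) = ((-2 - 7)*q)*q - q = (-9*q)*q - q = -9*q² - q = -q - 9*q²)
3506 - R((26 + 30)*(-21 + 26), C(0, 3)) = 3506 - (-1)*0*(1 + 9*0) = 3506 - (-1)*0*(1 + 0) = 3506 - (-1)*0 = 3506 - 1*0 = 3506 + 0 = 3506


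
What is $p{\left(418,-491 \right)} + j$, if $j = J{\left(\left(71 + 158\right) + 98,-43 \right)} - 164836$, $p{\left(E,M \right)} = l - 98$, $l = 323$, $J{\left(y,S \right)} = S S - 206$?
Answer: $-162968$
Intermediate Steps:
$J{\left(y,S \right)} = -206 + S^{2}$ ($J{\left(y,S \right)} = S^{2} - 206 = -206 + S^{2}$)
$p{\left(E,M \right)} = 225$ ($p{\left(E,M \right)} = 323 - 98 = 225$)
$j = -163193$ ($j = \left(-206 + \left(-43\right)^{2}\right) - 164836 = \left(-206 + 1849\right) - 164836 = 1643 - 164836 = -163193$)
$p{\left(418,-491 \right)} + j = 225 - 163193 = -162968$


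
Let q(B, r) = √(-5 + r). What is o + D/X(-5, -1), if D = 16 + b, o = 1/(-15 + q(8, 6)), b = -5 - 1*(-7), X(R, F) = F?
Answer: -253/14 ≈ -18.071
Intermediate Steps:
b = 2 (b = -5 + 7 = 2)
o = -1/14 (o = 1/(-15 + √(-5 + 6)) = 1/(-15 + √1) = 1/(-15 + 1) = 1/(-14) = -1/14 ≈ -0.071429)
D = 18 (D = 16 + 2 = 18)
o + D/X(-5, -1) = -1/14 + 18/(-1) = -1/14 + 18*(-1) = -1/14 - 18 = -253/14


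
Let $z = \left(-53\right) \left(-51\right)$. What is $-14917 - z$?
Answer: $-17620$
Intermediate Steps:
$z = 2703$
$-14917 - z = -14917 - 2703 = -17620$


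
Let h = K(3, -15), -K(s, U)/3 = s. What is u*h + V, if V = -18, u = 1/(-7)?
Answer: -117/7 ≈ -16.714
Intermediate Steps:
u = -⅐ ≈ -0.14286
K(s, U) = -3*s
h = -9 (h = -3*3 = -9)
u*h + V = -⅐*(-9) - 18 = 9/7 - 18 = -117/7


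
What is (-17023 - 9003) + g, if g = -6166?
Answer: -32192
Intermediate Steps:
(-17023 - 9003) + g = (-17023 - 9003) - 6166 = -26026 - 6166 = -32192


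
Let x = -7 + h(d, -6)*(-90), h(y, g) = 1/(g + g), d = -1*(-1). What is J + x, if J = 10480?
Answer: 20961/2 ≈ 10481.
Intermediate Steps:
d = 1
h(y, g) = 1/(2*g)
x = ½ (x = -7 + ((½)/(-6))*(-90) = -7 + ((½)*(-⅙))*(-90) = -7 - 1/12*(-90) = -7 + 15/2 = ½ ≈ 0.50000)
J + x = 10480 + ½ = 20961/2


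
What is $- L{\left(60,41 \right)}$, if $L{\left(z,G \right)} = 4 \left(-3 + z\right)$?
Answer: $-228$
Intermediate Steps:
$L{\left(z,G \right)} = -12 + 4 z$
$- L{\left(60,41 \right)} = - (-12 + 4 \cdot 60) = - (-12 + 240) = \left(-1\right) 228 = -228$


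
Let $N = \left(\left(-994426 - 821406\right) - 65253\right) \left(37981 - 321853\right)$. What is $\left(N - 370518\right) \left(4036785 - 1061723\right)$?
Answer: $1588644404234367324$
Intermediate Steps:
$N = 533987361120$ ($N = \left(-1815832 - 65253\right) \left(-283872\right) = \left(-1881085\right) \left(-283872\right) = 533987361120$)
$\left(N - 370518\right) \left(4036785 - 1061723\right) = \left(533987361120 - 370518\right) \left(4036785 - 1061723\right) = 533986990602 \cdot 2975062 = 1588644404234367324$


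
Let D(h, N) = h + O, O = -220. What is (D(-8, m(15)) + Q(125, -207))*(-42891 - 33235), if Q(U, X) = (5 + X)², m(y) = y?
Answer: -3088888576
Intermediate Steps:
D(h, N) = -220 + h (D(h, N) = h - 220 = -220 + h)
(D(-8, m(15)) + Q(125, -207))*(-42891 - 33235) = ((-220 - 8) + (5 - 207)²)*(-42891 - 33235) = (-228 + (-202)²)*(-76126) = (-228 + 40804)*(-76126) = 40576*(-76126) = -3088888576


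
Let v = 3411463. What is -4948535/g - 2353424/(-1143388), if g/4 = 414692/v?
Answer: -4825594917430848727/474153856496 ≈ -1.0177e+7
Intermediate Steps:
g = 1658768/3411463 (g = 4*(414692/3411463) = 1658768/3411463 ≈ 0.48623)
-4948535/g - 2353424/(-1143388) = -4948535/1658768/3411463 - 2353424/(-1143388) = -4948535*3411463/1658768 - 2353424*(-1/1143388) = -16881744056705/1658768 + 588356/285847 = -4825594917430848727/474153856496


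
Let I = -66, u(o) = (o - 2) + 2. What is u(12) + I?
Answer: -54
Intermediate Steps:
u(o) = o (u(o) = (-2 + o) + 2 = o)
u(12) + I = 12 - 66 = -54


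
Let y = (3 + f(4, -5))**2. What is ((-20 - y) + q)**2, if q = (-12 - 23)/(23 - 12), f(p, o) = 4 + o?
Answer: 89401/121 ≈ 738.85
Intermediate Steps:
q = -35/11 ≈ -3.1818
y = 4 (y = (3 + (4 - 5))**2 = (3 - 1)**2 = 2**2 = 4)
((-20 - y) + q)**2 = ((-20 - 1*4) - 35/11)**2 = ((-20 - 4) - 35/11)**2 = (-24 - 35/11)**2 = (-299/11)**2 = 89401/121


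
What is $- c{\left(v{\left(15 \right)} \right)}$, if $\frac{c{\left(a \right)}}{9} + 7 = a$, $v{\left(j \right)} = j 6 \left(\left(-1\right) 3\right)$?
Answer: $2493$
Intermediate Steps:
$v{\left(j \right)} = - 18 j$ ($v{\left(j \right)} = 6 j \left(-3\right) = - 18 j$)
$c{\left(a \right)} = -63 + 9 a$
$- c{\left(v{\left(15 \right)} \right)} = - (-63 + 9 \left(\left(-18\right) 15\right)) = - (-63 + 9 \left(-270\right)) = - (-63 - 2430) = \left(-1\right) \left(-2493\right) = 2493$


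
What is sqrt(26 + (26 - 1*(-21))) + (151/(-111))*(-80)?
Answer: 12080/111 + sqrt(73) ≈ 117.37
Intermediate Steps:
sqrt(26 + (26 - 1*(-21))) + (151/(-111))*(-80) = sqrt(26 + (26 + 21)) + (151*(-1/111))*(-80) = sqrt(26 + 47) - 151/111*(-80) = sqrt(73) + 12080/111 = 12080/111 + sqrt(73)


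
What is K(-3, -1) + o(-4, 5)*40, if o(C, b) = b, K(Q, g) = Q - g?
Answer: 198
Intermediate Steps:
K(-3, -1) + o(-4, 5)*40 = (-3 - 1*(-1)) + 5*40 = (-3 + 1) + 200 = -2 + 200 = 198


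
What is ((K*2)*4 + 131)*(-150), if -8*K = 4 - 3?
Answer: -19500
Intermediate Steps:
K = -⅛ (K = -(4 - 3)/8 = -⅛*1 = -⅛ ≈ -0.12500)
((K*2)*4 + 131)*(-150) = (-⅛*2*4 + 131)*(-150) = (-¼*4 + 131)*(-150) = (-1 + 131)*(-150) = 130*(-150) = -19500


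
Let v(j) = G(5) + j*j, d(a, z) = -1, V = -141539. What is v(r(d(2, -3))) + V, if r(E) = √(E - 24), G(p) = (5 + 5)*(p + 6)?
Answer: -141454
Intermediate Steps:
G(p) = 60 + 10*p (G(p) = 10*(6 + p) = 60 + 10*p)
r(E) = √(-24 + E)
v(j) = 110 + j² (v(j) = (60 + 10*5) + j*j = (60 + 50) + j² = 110 + j²)
v(r(d(2, -3))) + V = (110 + (√(-24 - 1))²) - 141539 = (110 + (√(-25))²) - 141539 = (110 + (5*I)²) - 141539 = (110 - 25) - 141539 = 85 - 141539 = -141454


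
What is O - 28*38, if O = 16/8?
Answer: -1062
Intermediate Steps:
O = 2 (O = 16*(⅛) = 2)
O - 28*38 = 2 - 28*38 = 2 - 1064 = -1062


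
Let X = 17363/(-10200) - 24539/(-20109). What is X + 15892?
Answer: 362170874537/22790200 ≈ 15892.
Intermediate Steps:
X = -10983863/22790200 (X = 17363*(-1/10200) - 24539*(-1/20109) = -17363/10200 + 24539/20109 = -10983863/22790200 ≈ -0.48196)
X + 15892 = -10983863/22790200 + 15892 = 362170874537/22790200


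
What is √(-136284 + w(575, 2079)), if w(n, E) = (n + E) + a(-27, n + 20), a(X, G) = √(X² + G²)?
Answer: √(-133630 + √354754) ≈ 364.74*I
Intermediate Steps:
a(X, G) = √(G² + X²)
w(n, E) = E + n + √(729 + (20 + n)²) (w(n, E) = (n + E) + √((n + 20)² + (-27)²) = (E + n) + √((20 + n)² + 729) = (E + n) + √(729 + (20 + n)²) = E + n + √(729 + (20 + n)²))
√(-136284 + w(575, 2079)) = √(-136284 + (2079 + 575 + √(729 + (20 + 575)²))) = √(-136284 + (2079 + 575 + √(729 + 595²))) = √(-136284 + (2079 + 575 + √(729 + 354025))) = √(-136284 + (2079 + 575 + √354754)) = √(-136284 + (2654 + √354754)) = √(-133630 + √354754)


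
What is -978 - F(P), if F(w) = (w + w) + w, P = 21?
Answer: -1041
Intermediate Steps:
F(w) = 3*w (F(w) = 2*w + w = 3*w)
-978 - F(P) = -978 - 3*21 = -978 - 1*63 = -978 - 63 = -1041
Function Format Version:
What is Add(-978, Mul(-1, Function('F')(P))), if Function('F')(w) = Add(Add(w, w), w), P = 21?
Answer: -1041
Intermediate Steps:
Function('F')(w) = Mul(3, w) (Function('F')(w) = Add(Mul(2, w), w) = Mul(3, w))
Add(-978, Mul(-1, Function('F')(P))) = Add(-978, Mul(-1, Mul(3, 21))) = Add(-978, Mul(-1, 63)) = Add(-978, -63) = -1041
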